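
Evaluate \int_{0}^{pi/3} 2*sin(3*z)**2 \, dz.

pi/3

Use the identity sin^2(3*z) = (1 - cos(6*z))/2.
An antiderivative is F(z) = z - sin(6*z)/6.
Then F(pi/3) - F(0) = (pi/3) - (0) = pi/3.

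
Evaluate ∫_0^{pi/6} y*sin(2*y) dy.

Integrate by parts once (u = y, dv = sin(2*y) dy).
An antiderivative is F(y) = -y*cos(2*y)/2 + sin(2*y)/4.
Then F(pi/6) - F(0) = (-pi/24 + sqrt(3)/8) - (0) = -pi/24 + sqrt(3)/8.

-pi/24 + sqrt(3)/8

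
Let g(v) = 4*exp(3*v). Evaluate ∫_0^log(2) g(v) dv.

Let u = exp(v), so du = exp(v) dv. When v = 0, u = 1; when v = log(2), u = 2.
The integral becomes 4·∫ u**2 du from 1 to 2, with antiderivative 4*u**3/3.
Back in v: F(v) = 4*exp(3*v)/3.
Then F(log(2)) - F(0) = (32/3) - (4/3) = 28/3.

28/3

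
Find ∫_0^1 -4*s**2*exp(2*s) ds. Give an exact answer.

Integrate by parts twice (u = s^2, dv = -4*exp(2*s) ds).
An antiderivative is F(s) = (-2*s**2 + 2*s - 1)*exp(2*s).
Then F(1) - F(0) = (-exp(2)) - (-1) = 1 - exp(2).

1 - exp(2)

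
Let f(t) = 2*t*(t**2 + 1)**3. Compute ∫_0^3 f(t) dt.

9999/4

Let u = t**2 + 1, so du = 2*t dt. When t = 0, u = 1; when t = 3, u = 10.
The integral becomes ∫ u**3 du from 1 to 10, with antiderivative u**4/4.
Back in t: F(t) = (t**2 + 1)**4/4.
Then F(3) - F(0) = (2500) - (1/4) = 9999/4.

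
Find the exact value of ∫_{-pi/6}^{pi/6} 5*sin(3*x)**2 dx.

Use the identity sin^2(3*x) = (1 - cos(6*x))/2.
An antiderivative is F(x) = 5*x/2 - 5*sin(6*x)/12.
Then F(pi/6) - F(-pi/6) = (5*pi/12) - (-5*pi/12) = 5*pi/6.

5*pi/6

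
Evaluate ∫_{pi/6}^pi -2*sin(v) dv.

An antiderivative is F(v) = 2*cos(v).
Then F(pi) - F(pi/6) = (-2) - (sqrt(3)) = -2 - sqrt(3).

-2 - sqrt(3)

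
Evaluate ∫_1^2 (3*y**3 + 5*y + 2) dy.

By the power rule, an antiderivative is F(y) = 3*y**4/4 + 5*y**2/2 + 2*y.
Then F(2) - F(1) = (26) - (21/4) = 83/4.

83/4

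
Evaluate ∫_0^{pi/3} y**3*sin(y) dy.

Integrate by parts 3 times (u = y^3, dv = sin(y) dy).
An antiderivative is F(y) = -y**3*cos(y) + 3*y**2*sin(y) + 6*y*cos(y) - 6*sin(y).
Then F(pi/3) - F(0) = (-3*sqrt(3) - pi**3/54 + sqrt(3)*pi**2/6 + pi) - (0) = -3*sqrt(3) - pi**3/54 + sqrt(3)*pi**2/6 + pi.

-3*sqrt(3) - pi**3/54 + sqrt(3)*pi**2/6 + pi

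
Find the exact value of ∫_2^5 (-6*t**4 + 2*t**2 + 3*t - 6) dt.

-36201/10

By the power rule, an antiderivative is F(t) = -6*t**5/5 + 2*t**3/3 + 3*t**2/2 - 6*t.
Then F(5) - F(2) = (-21955/6) - (-586/15) = -36201/10.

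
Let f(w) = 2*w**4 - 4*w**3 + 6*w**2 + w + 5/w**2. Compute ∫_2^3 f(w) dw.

911/15

By the power rule, an antiderivative is F(w) = 2*w**5/5 - w**4 + 2*w**3 + w**2/2 - 5/w.
Then F(3) - F(2) = (2191/30) - (123/10) = 911/15.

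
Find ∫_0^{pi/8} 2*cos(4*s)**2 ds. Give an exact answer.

pi/8

Use the identity cos^2(4*s) = (1 + cos(8*s))/2.
An antiderivative is F(s) = s + sin(8*s)/8.
Then F(pi/8) - F(0) = (pi/8) - (0) = pi/8.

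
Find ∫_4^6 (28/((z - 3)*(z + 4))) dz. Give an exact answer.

-4*log(5) + 4*log(3) + 8*log(2)

Factor the denominator: z**2 + z - 12 = (z + 4)(z - 3).
Partial fractions: 28/((z - 3)*(z + 4)) = -4/(z + 4) + 4/(z - 3).
An antiderivative is F(z) = 4*log(z - 3) - 4*log(z + 4).
Then F(6) - F(4) = (-4*log(5) - 4*log(2) + 4*log(3)) - (-12*log(2)) = -4*log(5) + 4*log(3) + 8*log(2).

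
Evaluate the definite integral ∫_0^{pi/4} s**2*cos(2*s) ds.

-1/4 + pi**2/32

Integrate by parts twice (u = s^2, dv = cos(2*s) ds).
An antiderivative is F(s) = s**2*sin(2*s)/2 + s*cos(2*s)/2 - sin(2*s)/4.
Then F(pi/4) - F(0) = (-1/4 + pi**2/32) - (0) = -1/4 + pi**2/32.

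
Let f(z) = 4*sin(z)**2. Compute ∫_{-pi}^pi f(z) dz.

Use the identity sin^2(z) = (1 - cos(2*z))/2.
An antiderivative is F(z) = 2*z - sin(2*z).
Then F(pi) - F(-pi) = (2*pi) - (-2*pi) = 4*pi.

4*pi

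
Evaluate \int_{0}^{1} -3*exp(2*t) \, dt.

An antiderivative is F(t) = -3*exp(2*t)/2.
Then F(1) - F(0) = (-3*exp(2)/2) - (-3/2) = 3/2 - 3*exp(2)/2.

3/2 - 3*exp(2)/2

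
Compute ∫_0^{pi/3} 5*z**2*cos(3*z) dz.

-10*pi/27

Integrate by parts twice (u = z^2, dv = 5*cos(3*z) dz).
An antiderivative is F(z) = 5*z**2*sin(3*z)/3 + 10*z*cos(3*z)/9 - 10*sin(3*z)/27.
Then F(pi/3) - F(0) = (-10*pi/27) - (0) = -10*pi/27.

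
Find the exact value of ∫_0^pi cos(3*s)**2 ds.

Use the identity cos^2(3*s) = (1 + cos(6*s))/2.
An antiderivative is F(s) = s/2 + sin(6*s)/12.
Then F(pi) - F(0) = (pi/2) - (0) = pi/2.

pi/2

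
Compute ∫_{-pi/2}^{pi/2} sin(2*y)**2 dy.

pi/2

Use the identity sin^2(2*y) = (1 - cos(4*y))/2.
An antiderivative is F(y) = y/2 - sin(4*y)/8.
Then F(pi/2) - F(-pi/2) = (pi/4) - (-pi/4) = pi/2.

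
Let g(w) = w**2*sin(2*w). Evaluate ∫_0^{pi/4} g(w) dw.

Integrate by parts twice (u = w^2, dv = sin(2*w) dw).
An antiderivative is F(w) = -w**2*cos(2*w)/2 + w*sin(2*w)/2 + cos(2*w)/4.
Then F(pi/4) - F(0) = (pi/8) - (1/4) = -1/4 + pi/8.

-1/4 + pi/8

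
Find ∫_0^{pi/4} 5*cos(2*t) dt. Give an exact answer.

5/2

An antiderivative is F(t) = 5*sin(2*t)/2.
Then F(pi/4) - F(0) = (5/2) - (0) = 5/2.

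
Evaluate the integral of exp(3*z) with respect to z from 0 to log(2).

Let u = exp(z), so du = exp(z) dz. When z = 0, u = 1; when z = log(2), u = 2.
The integral becomes ∫ u**2 du from 1 to 2, with antiderivative u**3/3.
Back in z: F(z) = exp(3*z)/3.
Then F(log(2)) - F(0) = (8/3) - (1/3) = 7/3.

7/3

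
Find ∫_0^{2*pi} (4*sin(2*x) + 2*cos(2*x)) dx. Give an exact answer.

0

An antiderivative is F(x) = sin(2*x) - 2*cos(2*x).
Then F(2*pi) - F(0) = (-2) - (-2) = 0.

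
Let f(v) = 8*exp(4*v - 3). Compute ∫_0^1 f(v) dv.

-(2 - 2*exp(4))*exp(-3)

Let u = 4*v - 3, so du = 4 dv. When v = 0, u = -3; when v = 1, u = 1.
The integral becomes 2·∫ exp(u) du from -3 to 1, with antiderivative 2*exp(u).
Back in v: F(v) = 2*exp(4*v - 3).
Then F(1) - F(0) = (2*exp(1)) - (2*exp(-3)) = -(2 - 2*exp(4))*exp(-3).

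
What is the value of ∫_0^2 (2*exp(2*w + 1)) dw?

-exp(1) + exp(5)

Let u = 2*w + 1, so du = 2 dw. When w = 0, u = 1; when w = 2, u = 5.
The integral becomes ∫ exp(u) du from 1 to 5, with antiderivative exp(u).
Back in w: F(w) = exp(2*w + 1).
Then F(2) - F(0) = (exp(5)) - (exp(1)) = -exp(1) + exp(5).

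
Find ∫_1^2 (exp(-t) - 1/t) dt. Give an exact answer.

An antiderivative is F(t) = -log(t) - exp(-t).
Then F(2) - F(1) = (-log(2) - exp(-2)) - (-exp(-1)) = -log(2) - exp(-2) + exp(-1).

-log(2) - exp(-2) + exp(-1)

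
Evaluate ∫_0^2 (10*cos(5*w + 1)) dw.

Let u = 5*w + 1, so du = 5 dw. When w = 0, u = 1; when w = 2, u = 11.
The integral becomes 2·∫ cos(u) du from 1 to 11, with antiderivative 2*sin(u).
Back in w: F(w) = 2*sin(5*w + 1).
Then F(2) - F(0) = (2*sin(11)) - (2*sin(1)) = 2*sin(11) - 2*sin(1).

2*sin(11) - 2*sin(1)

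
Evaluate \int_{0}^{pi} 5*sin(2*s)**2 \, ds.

Use the identity sin^2(2*s) = (1 - cos(4*s))/2.
An antiderivative is F(s) = 5*s/2 - 5*sin(4*s)/8.
Then F(pi) - F(0) = (5*pi/2) - (0) = 5*pi/2.

5*pi/2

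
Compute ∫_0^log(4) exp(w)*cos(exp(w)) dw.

Let u = exp(w), so du = exp(w) dw. When w = 0, u = 1; when w = log(4), u = 4.
The integral becomes ∫ cos(u) du from 1 to 4, with antiderivative sin(u).
Back in w: F(w) = sin(exp(w)).
Then F(log(4)) - F(0) = (sin(4)) - (sin(1)) = -sin(1) + sin(4).

-sin(1) + sin(4)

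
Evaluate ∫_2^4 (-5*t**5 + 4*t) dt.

By the power rule, an antiderivative is F(t) = -5*t**6/6 + 2*t**2.
Then F(4) - F(2) = (-10144/3) - (-136/3) = -3336.

-3336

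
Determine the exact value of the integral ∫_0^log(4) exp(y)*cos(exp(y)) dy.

-sin(1) + sin(4)

Let u = exp(y), so du = exp(y) dy. When y = 0, u = 1; when y = log(4), u = 4.
The integral becomes ∫ cos(u) du from 1 to 4, with antiderivative sin(u).
Back in y: F(y) = sin(exp(y)).
Then F(log(4)) - F(0) = (sin(4)) - (sin(1)) = -sin(1) + sin(4).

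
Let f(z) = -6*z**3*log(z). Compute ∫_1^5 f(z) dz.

Integrate by parts once (u = ln z, dv = -6*z**3 dz).
An antiderivative is F(z) = -3*z**4*(4*log(z) - 1)/8.
Then F(5) - F(1) = (1875/8 - 1875*log(5)/2) - (3/8) = 234 - 1875*log(5)/2.

234 - 1875*log(5)/2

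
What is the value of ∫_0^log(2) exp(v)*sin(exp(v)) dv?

Let u = exp(v), so du = exp(v) dv. When v = 0, u = 1; when v = log(2), u = 2.
The integral becomes ∫ sin(u) du from 1 to 2, with antiderivative -cos(u).
Back in v: F(v) = -cos(exp(v)).
Then F(log(2)) - F(0) = (-cos(2)) - (-cos(1)) = -cos(2) + cos(1).

-cos(2) + cos(1)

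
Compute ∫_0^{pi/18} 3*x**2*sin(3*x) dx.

Integrate by parts twice (u = x^2, dv = 3*sin(3*x) dx).
An antiderivative is F(x) = -x**2*cos(3*x) + 2*x*sin(3*x)/3 + 2*cos(3*x)/9.
Then F(pi/18) - F(0) = (-sqrt(3)*pi**2/648 + pi/54 + sqrt(3)/9) - (2/9) = -2/9 - sqrt(3)*pi**2/648 + pi/54 + sqrt(3)/9.

-2/9 - sqrt(3)*pi**2/648 + pi/54 + sqrt(3)/9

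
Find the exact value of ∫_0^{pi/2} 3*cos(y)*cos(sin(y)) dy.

3*sin(1)

Let u = sin(y), so du = cos(y) dy. When y = 0, u = 0; when y = pi/2, u = 1.
The integral becomes 3·∫ cos(u) du from 0 to 1, with antiderivative 3*sin(u).
Back in y: F(y) = 3*sin(sin(y)).
Then F(pi/2) - F(0) = (3*sin(1)) - (0) = 3*sin(1).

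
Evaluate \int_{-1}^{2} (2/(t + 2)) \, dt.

log(16)

An antiderivative is F(t) = 2*log(t + 2).
Then F(2) - F(-1) = (log(16)) - (0) = log(16).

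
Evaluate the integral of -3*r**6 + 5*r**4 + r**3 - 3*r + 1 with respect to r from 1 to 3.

-4794/7

By the power rule, an antiderivative is F(r) = -3*r**7/7 + r**5 + r**4/4 - 3*r**2/2 + r.
Then F(3) - F(1) = (-19167/28) - (9/28) = -4794/7.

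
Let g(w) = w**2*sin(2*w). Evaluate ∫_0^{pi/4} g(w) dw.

Integrate by parts twice (u = w^2, dv = sin(2*w) dw).
An antiderivative is F(w) = -w**2*cos(2*w)/2 + w*sin(2*w)/2 + cos(2*w)/4.
Then F(pi/4) - F(0) = (pi/8) - (1/4) = -1/4 + pi/8.

-1/4 + pi/8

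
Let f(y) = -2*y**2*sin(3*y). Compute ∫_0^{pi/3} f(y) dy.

8/27 - 2*pi**2/27

Integrate by parts twice (u = y^2, dv = -2*sin(3*y) dy).
An antiderivative is F(y) = 2*y**2*cos(3*y)/3 - 4*y*sin(3*y)/9 - 4*cos(3*y)/27.
Then F(pi/3) - F(0) = (4/27 - 2*pi**2/27) - (-4/27) = 8/27 - 2*pi**2/27.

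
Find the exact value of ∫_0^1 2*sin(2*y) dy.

1 - cos(2)

Let u = 2*y, so du = 2 dy. When y = 0, u = 0; when y = 1, u = 2.
The integral becomes ∫ sin(u) du from 0 to 2, with antiderivative -cos(u).
Back in y: F(y) = -cos(2*y).
Then F(1) - F(0) = (-cos(2)) - (-1) = 1 - cos(2).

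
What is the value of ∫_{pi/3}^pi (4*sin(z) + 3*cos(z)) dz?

6 - 3*sqrt(3)/2

An antiderivative is F(z) = 3*sin(z) - 4*cos(z).
Then F(pi) - F(pi/3) = (4) - (-2 + 3*sqrt(3)/2) = 6 - 3*sqrt(3)/2.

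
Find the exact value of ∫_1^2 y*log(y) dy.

Integrate by parts once (u = ln y, dv = y dy).
An antiderivative is F(y) = y**2*(2*log(y) - 1)/4.
Then F(2) - F(1) = (-1 + log(4)) - (-1/4) = -3/4 + log(4).

-3/4 + log(4)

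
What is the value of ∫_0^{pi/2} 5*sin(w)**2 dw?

5*pi/4

Use the identity sin^2(w) = (1 - cos(2*w))/2.
An antiderivative is F(w) = 5*w/2 - 5*sin(2*w)/4.
Then F(pi/2) - F(0) = (5*pi/4) - (0) = 5*pi/4.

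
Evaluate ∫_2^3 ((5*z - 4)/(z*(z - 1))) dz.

log(81/8)

Factor the denominator: z**2 - z = z(z - 1).
Partial fractions: (5*z - 4)/(z*(z - 1)) = 4/z + 1/(z - 1).
An antiderivative is F(z) = 4*log(z) + log(z - 1).
Then F(3) - F(2) = (log(2) + 4*log(3)) - (log(16)) = log(81/8).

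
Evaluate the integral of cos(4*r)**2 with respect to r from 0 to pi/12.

sqrt(3)/32 + pi/24

Use the identity cos^2(4*r) = (1 + cos(8*r))/2.
An antiderivative is F(r) = r/2 + sin(8*r)/16.
Then F(pi/12) - F(0) = (sqrt(3)/32 + pi/24) - (0) = sqrt(3)/32 + pi/24.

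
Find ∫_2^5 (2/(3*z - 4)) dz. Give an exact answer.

An antiderivative is F(z) = 2*log(3*z - 4)/3.
Then F(5) - F(2) = (2*log(11)/3) - (2*log(2)/3) = -2*log(2)/3 + 2*log(11)/3.

-2*log(2)/3 + 2*log(11)/3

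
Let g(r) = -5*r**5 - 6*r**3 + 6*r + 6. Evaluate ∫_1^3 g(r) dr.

By the power rule, an antiderivative is F(r) = -5*r**6/6 - 3*r**4/2 + 3*r**2 + 6*r.
Then F(3) - F(1) = (-684) - (20/3) = -2072/3.

-2072/3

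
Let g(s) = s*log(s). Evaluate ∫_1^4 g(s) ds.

-15/4 + 16*log(2)

Integrate by parts once (u = ln s, dv = s ds).
An antiderivative is F(s) = s**2*(2*log(s) - 1)/4.
Then F(4) - F(1) = (-4 + 16*log(2)) - (-1/4) = -15/4 + 16*log(2).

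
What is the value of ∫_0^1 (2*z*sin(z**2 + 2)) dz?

cos(2) - cos(3)

Let u = z**2 + 2, so du = 2*z dz. When z = 0, u = 2; when z = 1, u = 3.
The integral becomes ∫ sin(u) du from 2 to 3, with antiderivative -cos(u).
Back in z: F(z) = -cos(z**2 + 2).
Then F(1) - F(0) = (-cos(3)) - (-cos(2)) = cos(2) - cos(3).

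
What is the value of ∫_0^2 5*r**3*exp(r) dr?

Integrate by parts 3 times (u = r^3, dv = 5*exp(r) dr).
An antiderivative is F(r) = (5*r**3 - 15*r**2 + 30*r - 30)*exp(r).
Then F(2) - F(0) = (10*exp(2)) - (-30) = 30 + 10*exp(2).

30 + 10*exp(2)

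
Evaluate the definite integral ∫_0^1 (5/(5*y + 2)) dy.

Let u = 5*y + 2, so du = 5 dy. When y = 0, u = 2; when y = 1, u = 7.
The integral becomes ∫ 1/u du from 2 to 7, with antiderivative log(u).
Back in y: F(y) = log(5*y + 2).
Then F(1) - F(0) = (log(7)) - (log(2)) = log(7/2).

log(7/2)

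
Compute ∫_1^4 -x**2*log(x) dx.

7 - 128*log(2)/3

Integrate by parts once (u = ln x, dv = -x**2 dx).
An antiderivative is F(x) = -x**3*(3*log(x) - 1)/9.
Then F(4) - F(1) = (64/9 - 128*log(2)/3) - (1/9) = 7 - 128*log(2)/3.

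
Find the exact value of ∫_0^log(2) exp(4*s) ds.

Let u = exp(s), so du = exp(s) ds. When s = 0, u = 1; when s = log(2), u = 2.
The integral becomes ∫ u**3 du from 1 to 2, with antiderivative u**4/4.
Back in s: F(s) = exp(4*s)/4.
Then F(log(2)) - F(0) = (4) - (1/4) = 15/4.

15/4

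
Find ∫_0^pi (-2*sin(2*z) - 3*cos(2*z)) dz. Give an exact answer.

An antiderivative is F(z) = -3*sin(2*z)/2 + cos(2*z).
Then F(pi) - F(0) = (1) - (1) = 0.

0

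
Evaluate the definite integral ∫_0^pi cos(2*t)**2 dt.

pi/2

Use the identity cos^2(2*t) = (1 + cos(4*t))/2.
An antiderivative is F(t) = t/2 + sin(4*t)/8.
Then F(pi) - F(0) = (pi/2) - (0) = pi/2.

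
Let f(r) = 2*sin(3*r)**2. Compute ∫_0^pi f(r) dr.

pi

Use the identity sin^2(3*r) = (1 - cos(6*r))/2.
An antiderivative is F(r) = r - sin(6*r)/6.
Then F(pi) - F(0) = (pi) - (0) = pi.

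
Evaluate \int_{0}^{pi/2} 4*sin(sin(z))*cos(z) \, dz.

4 - 4*cos(1)

Let u = sin(z), so du = cos(z) dz. When z = 0, u = 0; when z = pi/2, u = 1.
The integral becomes 4·∫ sin(u) du from 0 to 1, with antiderivative -4*cos(u).
Back in z: F(z) = -4*cos(sin(z)).
Then F(pi/2) - F(0) = (-4*cos(1)) - (-4) = 4 - 4*cos(1).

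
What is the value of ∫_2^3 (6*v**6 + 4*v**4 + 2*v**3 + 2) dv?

137771/70

By the power rule, an antiderivative is F(v) = 6*v**7/7 + 4*v**5/5 + v**4/2 + 2*v.
Then F(3) - F(2) = (148083/70) - (5156/35) = 137771/70.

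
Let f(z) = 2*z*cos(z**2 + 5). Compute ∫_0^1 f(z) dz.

Let u = z**2 + 5, so du = 2*z dz. When z = 0, u = 5; when z = 1, u = 6.
The integral becomes ∫ cos(u) du from 5 to 6, with antiderivative sin(u).
Back in z: F(z) = sin(z**2 + 5).
Then F(1) - F(0) = (sin(6)) - (sin(5)) = sin(6) - sin(5).

sin(6) - sin(5)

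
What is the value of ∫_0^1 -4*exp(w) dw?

An antiderivative is F(w) = -4*exp(w).
Then F(1) - F(0) = (-4*E) - (-4) = 4 - 4*E.

4 - 4*E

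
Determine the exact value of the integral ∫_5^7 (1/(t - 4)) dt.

log(3)

An antiderivative is F(t) = log(t - 4).
Then F(7) - F(5) = (log(3)) - (0) = log(3).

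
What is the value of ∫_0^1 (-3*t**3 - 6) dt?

By the power rule, an antiderivative is F(t) = -3*t**4/4 - 6*t.
Then F(1) - F(0) = (-27/4) - (0) = -27/4.

-27/4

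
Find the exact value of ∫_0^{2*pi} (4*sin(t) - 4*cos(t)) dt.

0

An antiderivative is F(t) = -4*sin(t) - 4*cos(t).
Then F(2*pi) - F(0) = (-4) - (-4) = 0.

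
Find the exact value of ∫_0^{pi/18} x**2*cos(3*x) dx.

-1/27 + pi**2/1944 + sqrt(3)*pi/162

Integrate by parts twice (u = x^2, dv = cos(3*x) dx).
An antiderivative is F(x) = x**2*sin(3*x)/3 + 2*x*cos(3*x)/9 - 2*sin(3*x)/27.
Then F(pi/18) - F(0) = (-1/27 + pi**2/1944 + sqrt(3)*pi/162) - (0) = -1/27 + pi**2/1944 + sqrt(3)*pi/162.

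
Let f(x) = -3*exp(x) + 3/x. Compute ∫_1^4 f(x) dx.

-3*exp(4) + 3*log(4) + 3*exp(1)

An antiderivative is F(x) = -3*exp(x) + 3*log(x).
Then F(4) - F(1) = (-3*exp(4) + 3*log(4)) - (-3*exp(1)) = -3*exp(4) + 3*log(4) + 3*exp(1).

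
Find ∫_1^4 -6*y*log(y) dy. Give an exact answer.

45/2 - 96*log(2)

Integrate by parts once (u = ln y, dv = -6*y dy).
An antiderivative is F(y) = -3*y**2*(2*log(y) - 1)/2.
Then F(4) - F(1) = (24 - 96*log(2)) - (3/2) = 45/2 - 96*log(2).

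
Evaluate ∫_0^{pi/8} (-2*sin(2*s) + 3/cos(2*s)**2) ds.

1/2 + sqrt(2)/2

An antiderivative is F(s) = cos(2*s) + 3*tan(2*s)/2.
Then F(pi/8) - F(0) = (sqrt(2)/2 + 3/2) - (1) = 1/2 + sqrt(2)/2.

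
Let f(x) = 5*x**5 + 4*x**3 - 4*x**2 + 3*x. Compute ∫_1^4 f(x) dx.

By the power rule, an antiderivative is F(x) = 5*x**6/6 + x**4 - 4*x**3/3 + 3*x**2/2.
Then F(4) - F(1) = (3608) - (2) = 3606.

3606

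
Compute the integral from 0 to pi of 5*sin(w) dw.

10

An antiderivative is F(w) = -5*cos(w).
Then F(pi) - F(0) = (5) - (-5) = 10.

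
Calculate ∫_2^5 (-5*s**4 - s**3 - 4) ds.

By the power rule, an antiderivative is F(s) = -s**5 - s**4/4 - 4*s.
Then F(5) - F(2) = (-13205/4) - (-44) = -13029/4.

-13029/4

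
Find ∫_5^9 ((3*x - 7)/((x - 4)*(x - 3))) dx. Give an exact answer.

Factor the denominator: x**2 - 7*x + 12 = (x - 3)(x - 4).
Partial fractions: (3*x - 7)/((x - 4)*(x - 3)) = -2/(x - 3) + 5/(x - 4).
An antiderivative is F(x) = 5*log(x - 4) - 2*log(x - 3).
Then F(9) - F(5) = (-2*log(3) - 2*log(2) + 5*log(5)) - (-log(4)) = -2*log(3) + 5*log(5).

-2*log(3) + 5*log(5)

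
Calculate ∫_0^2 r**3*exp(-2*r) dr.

Integrate by parts 3 times (u = r^3, dv = exp(-2*r) dr).
An antiderivative is F(r) = (-4*r**3 - 6*r**2 - 6*r - 3)*exp(-2*r)/8.
Then F(2) - F(0) = (-71*exp(-4)/8) - (-3/8) = 3/8 - 71*exp(-4)/8.

3/8 - 71*exp(-4)/8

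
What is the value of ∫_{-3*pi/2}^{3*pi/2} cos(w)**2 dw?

Use the identity cos^2(w) = (1 + cos(2*w))/2.
An antiderivative is F(w) = w/2 + sin(2*w)/4.
Then F(3*pi/2) - F(-3*pi/2) = (3*pi/4) - (-3*pi/4) = 3*pi/2.

3*pi/2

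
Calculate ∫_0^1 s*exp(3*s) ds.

Integrate by parts once (u = s, dv = exp(3*s) ds).
An antiderivative is F(s) = (3*s - 1)*exp(3*s)/9.
Then F(1) - F(0) = (2*exp(3)/9) - (-1/9) = 1/9 + 2*exp(3)/9.

1/9 + 2*exp(3)/9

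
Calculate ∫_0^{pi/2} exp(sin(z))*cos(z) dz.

-1 + E

Let u = sin(z), so du = cos(z) dz. When z = 0, u = 0; when z = pi/2, u = 1.
The integral becomes ∫ exp(u) du from 0 to 1, with antiderivative exp(u).
Back in z: F(z) = exp(sin(z)).
Then F(pi/2) - F(0) = (E) - (1) = -1 + E.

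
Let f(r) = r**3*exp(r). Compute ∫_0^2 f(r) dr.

6 + 2*exp(2)

Integrate by parts 3 times (u = r^3, dv = exp(r) dr).
An antiderivative is F(r) = (r**3 - 3*r**2 + 6*r - 6)*exp(r).
Then F(2) - F(0) = (2*exp(2)) - (-6) = 6 + 2*exp(2).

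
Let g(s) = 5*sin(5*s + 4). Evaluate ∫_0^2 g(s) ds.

cos(4) - cos(14)

Let u = 5*s + 4, so du = 5 ds. When s = 0, u = 4; when s = 2, u = 14.
The integral becomes ∫ sin(u) du from 4 to 14, with antiderivative -cos(u).
Back in s: F(s) = -cos(5*s + 4).
Then F(2) - F(0) = (-cos(14)) - (-cos(4)) = cos(4) - cos(14).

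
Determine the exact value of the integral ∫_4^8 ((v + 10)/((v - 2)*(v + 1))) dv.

-2*log(3) + 3*log(5)

Factor the denominator: v**2 - v - 2 = (v + 1)(v - 2).
Partial fractions: (v + 10)/((v - 2)*(v + 1)) = -3/(v + 1) + 4/(v - 2).
An antiderivative is F(v) = 4*log(v - 2) - 3*log(v + 1).
Then F(8) - F(4) = (log(16/9)) - (-3*log(5) + 4*log(2)) = -2*log(3) + 3*log(5).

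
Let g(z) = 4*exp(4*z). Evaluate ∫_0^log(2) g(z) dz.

15

Let u = exp(z), so du = exp(z) dz. When z = 0, u = 1; when z = log(2), u = 2.
The integral becomes 4·∫ u**3 du from 1 to 2, with antiderivative u**4.
Back in z: F(z) = exp(4*z).
Then F(log(2)) - F(0) = (16) - (1) = 15.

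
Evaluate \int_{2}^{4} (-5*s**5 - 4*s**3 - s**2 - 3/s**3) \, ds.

-347419/96

By the power rule, an antiderivative is F(s) = -5*s**6/6 - s**4 - s**3/3 + 3/(2*s**2).
Then F(4) - F(2) = (-354295/96) - (-573/8) = -347419/96.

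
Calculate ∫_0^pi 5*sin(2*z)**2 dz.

5*pi/2

Use the identity sin^2(2*z) = (1 - cos(4*z))/2.
An antiderivative is F(z) = 5*z/2 - 5*sin(4*z)/8.
Then F(pi) - F(0) = (5*pi/2) - (0) = 5*pi/2.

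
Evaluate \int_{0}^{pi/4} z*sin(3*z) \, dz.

sqrt(2)*(4 + 3*pi)/72

Integrate by parts once (u = z, dv = sin(3*z) dz).
An antiderivative is F(z) = -z*cos(3*z)/3 + sin(3*z)/9.
Then F(pi/4) - F(0) = (sqrt(2)*(4 + 3*pi)/72) - (0) = sqrt(2)*(4 + 3*pi)/72.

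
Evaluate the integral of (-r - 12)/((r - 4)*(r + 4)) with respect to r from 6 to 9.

-3*log(5) + log(2) + log(13)

Factor the denominator: r**2 - 16 = (r + 4)(r - 4).
Partial fractions: (-r - 12)/((r - 4)*(r + 4)) = 1/(r + 4) - 2/(r - 4).
An antiderivative is F(r) = -2*log(r - 4) + log(r + 4).
Then F(9) - F(6) = (log(13/25)) - (log(5/2)) = -3*log(5) + log(2) + log(13).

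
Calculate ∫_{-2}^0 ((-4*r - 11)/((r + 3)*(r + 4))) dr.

Factor the denominator: r**2 + 7*r + 12 = (r + 4)(r + 3).
Partial fractions: (-4*r - 11)/((r + 3)*(r + 4)) = -5/(r + 4) + 1/(r + 3).
An antiderivative is F(r) = log(r + 3) - 5*log(r + 4).
Then F(0) - F(-2) = (-10*log(2) + log(3)) - (-log(32)) = log(3/32).

log(3/32)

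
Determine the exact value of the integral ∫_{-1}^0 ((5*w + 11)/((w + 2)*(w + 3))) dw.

log(81/8)

Factor the denominator: w**2 + 5*w + 6 = (w + 3)(w + 2).
Partial fractions: (5*w + 11)/((w + 2)*(w + 3)) = 4/(w + 3) + 1/(w + 2).
An antiderivative is F(w) = log(w + 2) + 4*log(w + 3).
Then F(0) - F(-1) = (log(2) + 4*log(3)) - (log(16)) = log(81/8).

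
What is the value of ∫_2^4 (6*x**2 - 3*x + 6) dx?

By the power rule, an antiderivative is F(x) = 2*x**3 - 3*x**2/2 + 6*x.
Then F(4) - F(2) = (128) - (22) = 106.

106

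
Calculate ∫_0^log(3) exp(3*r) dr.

Let u = exp(r), so du = exp(r) dr. When r = 0, u = 1; when r = log(3), u = 3.
The integral becomes ∫ u**2 du from 1 to 3, with antiderivative u**3/3.
Back in r: F(r) = exp(3*r)/3.
Then F(log(3)) - F(0) = (9) - (1/3) = 26/3.

26/3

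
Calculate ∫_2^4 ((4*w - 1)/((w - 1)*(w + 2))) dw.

Factor the denominator: w**2 + w - 2 = (w + 2)(w - 1).
Partial fractions: (4*w - 1)/((w - 1)*(w + 2)) = 3/(w + 2) + 1/(w - 1).
An antiderivative is F(w) = log(w - 1) + 3*log(w + 2).
Then F(4) - F(2) = (3*log(2) + 4*log(3)) - (log(64)) = log(81/8).

log(81/8)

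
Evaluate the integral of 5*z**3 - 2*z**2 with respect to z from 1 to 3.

By the power rule, an antiderivative is F(z) = 5*z**4/4 - 2*z**3/3.
Then F(3) - F(1) = (333/4) - (7/12) = 248/3.

248/3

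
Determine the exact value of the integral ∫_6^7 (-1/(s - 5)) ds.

An antiderivative is F(s) = -log(s - 5).
Then F(7) - F(6) = (-log(2)) - (0) = -log(2).

-log(2)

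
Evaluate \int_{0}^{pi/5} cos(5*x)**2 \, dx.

pi/10

Use the identity cos^2(5*x) = (1 + cos(10*x))/2.
An antiderivative is F(x) = x/2 + sin(10*x)/20.
Then F(pi/5) - F(0) = (pi/10) - (0) = pi/10.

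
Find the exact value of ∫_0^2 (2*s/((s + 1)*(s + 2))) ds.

Factor the denominator: s**2 + 3*s + 2 = (s + 2)(s + 1).
Partial fractions: 2*s/((s + 1)*(s + 2)) = 4/(s + 2) - 2/(s + 1).
An antiderivative is F(s) = -2*log(s + 1) + 4*log(s + 2).
Then F(2) - F(0) = (-2*log(3) + 8*log(2)) - (log(16)) = log(16/9).

log(16/9)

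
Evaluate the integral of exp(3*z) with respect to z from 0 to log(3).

26/3

Let u = exp(z), so du = exp(z) dz. When z = 0, u = 1; when z = log(3), u = 3.
The integral becomes ∫ u**2 du from 1 to 3, with antiderivative u**3/3.
Back in z: F(z) = exp(3*z)/3.
Then F(log(3)) - F(0) = (9) - (1/3) = 26/3.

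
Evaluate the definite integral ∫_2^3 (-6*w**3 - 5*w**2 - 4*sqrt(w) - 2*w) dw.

-805/6 - 8*sqrt(3) + 16*sqrt(2)/3

By the power rule, an antiderivative is F(w) = -3*w**4/2 - 8*w**(3/2)/3 - 5*w**3/3 - w**2.
Then F(3) - F(2) = (-351/2 - 8*sqrt(3)) - (-124/3 - 16*sqrt(2)/3) = -805/6 - 8*sqrt(3) + 16*sqrt(2)/3.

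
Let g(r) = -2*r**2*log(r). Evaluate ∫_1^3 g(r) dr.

52/9 - 18*log(3)

Integrate by parts once (u = ln r, dv = -2*r**2 dr).
An antiderivative is F(r) = -2*r**3*(3*log(r) - 1)/9.
Then F(3) - F(1) = (6 - 18*log(3)) - (2/9) = 52/9 - 18*log(3).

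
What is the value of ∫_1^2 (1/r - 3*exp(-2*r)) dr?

An antiderivative is F(r) = log(r) + 3*exp(-2*r)/2.
Then F(2) - F(1) = (3*exp(-4)/2 + log(2)) - (3*exp(-2)/2) = -3*exp(-2)/2 + 3*exp(-4)/2 + log(2).

-3*exp(-2)/2 + 3*exp(-4)/2 + log(2)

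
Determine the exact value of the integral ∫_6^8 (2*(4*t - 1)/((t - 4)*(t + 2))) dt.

-log(2) + 3*log(5)

Factor the denominator: t**2 - 2*t - 8 = (t + 2)(t - 4).
Partial fractions: 2*(4*t - 1)/((t - 4)*(t + 2)) = 3/(t + 2) + 5/(t - 4).
An antiderivative is F(t) = 5*log(t - 4) + 3*log(t + 2).
Then F(8) - F(6) = (3*log(5) + 13*log(2)) - (14*log(2)) = -log(2) + 3*log(5).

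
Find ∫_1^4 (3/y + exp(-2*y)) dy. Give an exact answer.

(-1 + exp(6) + 12*exp(8)*log(2))*exp(-8)/2

An antiderivative is F(y) = 3*log(y) - exp(-2*y)/2.
Then F(4) - F(1) = (-exp(-8)/2 + 6*log(2)) - (-exp(-2)/2) = (-1 + exp(6) + 12*exp(8)*log(2))*exp(-8)/2.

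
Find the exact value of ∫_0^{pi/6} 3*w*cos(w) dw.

Integrate by parts once (u = w, dv = 3*cos(w) dw).
An antiderivative is F(w) = 3*w*sin(w) + 3*cos(w).
Then F(pi/6) - F(0) = (pi/4 + 3*sqrt(3)/2) - (3) = -3 + pi/4 + 3*sqrt(3)/2.

-3 + pi/4 + 3*sqrt(3)/2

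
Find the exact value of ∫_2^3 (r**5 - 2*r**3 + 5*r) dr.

By the power rule, an antiderivative is F(r) = r**6/6 - r**4/2 + 5*r**2/2.
Then F(3) - F(2) = (207/2) - (38/3) = 545/6.

545/6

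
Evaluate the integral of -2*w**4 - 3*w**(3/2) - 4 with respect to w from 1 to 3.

-518/5 - 54*sqrt(3)/5

By the power rule, an antiderivative is F(w) = -6*w**(5/2)/5 - 2*w**5/5 - 4*w.
Then F(3) - F(1) = (-546/5 - 54*sqrt(3)/5) - (-28/5) = -518/5 - 54*sqrt(3)/5.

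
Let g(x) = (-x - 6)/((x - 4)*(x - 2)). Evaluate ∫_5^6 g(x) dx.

log(8/81)

Factor the denominator: x**2 - 6*x + 8 = (x - 2)(x - 4).
Partial fractions: (-x - 6)/((x - 4)*(x - 2)) = 4/(x - 2) - 5/(x - 4).
An antiderivative is F(x) = -5*log(x - 4) + 4*log(x - 2).
Then F(6) - F(5) = (log(8)) - (log(81)) = log(8/81).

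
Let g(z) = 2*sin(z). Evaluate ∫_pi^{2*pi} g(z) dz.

-4

An antiderivative is F(z) = -2*cos(z).
Then F(2*pi) - F(pi) = (-2) - (2) = -4.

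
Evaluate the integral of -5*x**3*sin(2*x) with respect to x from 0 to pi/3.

-5*sqrt(3)*pi**2/24 - 5*pi**3/108 + 15*sqrt(3)/16 + 5*pi/8

Integrate by parts 3 times (u = x^3, dv = -5*sin(2*x) dx).
An antiderivative is F(x) = 5*x**3*cos(2*x)/2 - 15*x**2*sin(2*x)/4 - 15*x*cos(2*x)/4 + 15*sin(2*x)/8.
Then F(pi/3) - F(0) = (-5*sqrt(3)*pi**2/24 - 5*pi**3/108 + 15*sqrt(3)/16 + 5*pi/8) - (0) = -5*sqrt(3)*pi**2/24 - 5*pi**3/108 + 15*sqrt(3)/16 + 5*pi/8.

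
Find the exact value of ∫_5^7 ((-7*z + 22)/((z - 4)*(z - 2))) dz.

-4*log(5) + log(3)

Factor the denominator: z**2 - 6*z + 8 = (z - 2)(z - 4).
Partial fractions: (-7*z + 22)/((z - 4)*(z - 2)) = -4/(z - 2) - 3/(z - 4).
An antiderivative is F(z) = -3*log(z - 4) - 4*log(z - 2).
Then F(7) - F(5) = (-4*log(5) - 3*log(3)) - (-log(81)) = -4*log(5) + log(3).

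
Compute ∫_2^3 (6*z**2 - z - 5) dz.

By the power rule, an antiderivative is F(z) = 2*z**3 - z**2/2 - 5*z.
Then F(3) - F(2) = (69/2) - (4) = 61/2.

61/2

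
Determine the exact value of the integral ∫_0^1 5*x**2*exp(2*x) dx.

-5/4 + 5*exp(2)/4

Integrate by parts twice (u = x^2, dv = 5*exp(2*x) dx).
An antiderivative is F(x) = (10*x**2 - 10*x + 5)*exp(2*x)/4.
Then F(1) - F(0) = (5*exp(2)/4) - (5/4) = -5/4 + 5*exp(2)/4.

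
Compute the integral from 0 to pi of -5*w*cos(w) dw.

10

Integrate by parts once (u = w, dv = -5*cos(w) dw).
An antiderivative is F(w) = -5*w*sin(w) - 5*cos(w).
Then F(pi) - F(0) = (5) - (-5) = 10.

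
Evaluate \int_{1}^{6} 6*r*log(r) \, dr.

Integrate by parts once (u = ln r, dv = 6*r dr).
An antiderivative is F(r) = 3*r**2*(2*log(r) - 1)/2.
Then F(6) - F(1) = (-54 + 108*log(2) + 108*log(3)) - (-3/2) = -105/2 + 108*log(2) + 108*log(3).

-105/2 + 108*log(2) + 108*log(3)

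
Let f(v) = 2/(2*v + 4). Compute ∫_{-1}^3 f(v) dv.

log(5)

An antiderivative is F(v) = log(2*v + 4).
Then F(3) - F(-1) = (log(10)) - (log(2)) = log(5).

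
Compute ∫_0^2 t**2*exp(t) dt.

Integrate by parts twice (u = t^2, dv = exp(t) dt).
An antiderivative is F(t) = (t**2 - 2*t + 2)*exp(t).
Then F(2) - F(0) = (2*exp(2)) - (2) = -2 + 2*exp(2).

-2 + 2*exp(2)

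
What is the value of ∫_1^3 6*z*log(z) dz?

Integrate by parts once (u = ln z, dv = 6*z dz).
An antiderivative is F(z) = 3*z**2*(2*log(z) - 1)/2.
Then F(3) - F(1) = (-27/2 + 27*log(3)) - (-3/2) = -12 + 27*log(3).

-12 + 27*log(3)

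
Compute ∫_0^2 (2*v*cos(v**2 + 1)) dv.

Let u = v**2 + 1, so du = 2*v dv. When v = 0, u = 1; when v = 2, u = 5.
The integral becomes ∫ cos(u) du from 1 to 5, with antiderivative sin(u).
Back in v: F(v) = sin(v**2 + 1).
Then F(2) - F(0) = (sin(5)) - (sin(1)) = sin(5) - sin(1).

sin(5) - sin(1)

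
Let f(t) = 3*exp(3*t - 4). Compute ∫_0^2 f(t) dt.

-(1 - exp(6))*exp(-4)

Let u = 3*t - 4, so du = 3 dt. When t = 0, u = -4; when t = 2, u = 2.
The integral becomes ∫ exp(u) du from -4 to 2, with antiderivative exp(u).
Back in t: F(t) = exp(3*t - 4).
Then F(2) - F(0) = (exp(2)) - (exp(-4)) = -(1 - exp(6))*exp(-4).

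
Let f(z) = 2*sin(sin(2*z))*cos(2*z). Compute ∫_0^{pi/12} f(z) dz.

1 - cos(1/2)

Let u = sin(2*z), so du = 2*cos(2*z) dz. When z = 0, u = 0; when z = pi/12, u = 1/2.
The integral becomes ∫ sin(u) du from 0 to 1/2, with antiderivative -cos(u).
Back in z: F(z) = -cos(sin(2*z)).
Then F(pi/12) - F(0) = (-cos(1/2)) - (-1) = 1 - cos(1/2).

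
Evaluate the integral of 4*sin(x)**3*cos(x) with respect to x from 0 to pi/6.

1/16

Let u = sin(x), so du = cos(x) dx. When x = 0, u = 0; when x = pi/6, u = 1/2.
The integral becomes 4·∫ u**3 du from 0 to 1/2, with antiderivative u**4.
Back in x: F(x) = sin(x)**4.
Then F(pi/6) - F(0) = (1/16) - (0) = 1/16.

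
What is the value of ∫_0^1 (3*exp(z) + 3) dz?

An antiderivative is F(z) = 3*z + 3*exp(z).
Then F(1) - F(0) = (3 + 3*E) - (3) = 3*E.

3*E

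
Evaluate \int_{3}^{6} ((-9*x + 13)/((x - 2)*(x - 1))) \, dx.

-4*log(5) - 6*log(2)

Factor the denominator: x**2 - 3*x + 2 = (x - 1)(x - 2).
Partial fractions: (-9*x + 13)/((x - 2)*(x - 1)) = -4/(x - 1) - 5/(x - 2).
An antiderivative is F(x) = -5*log(x - 2) - 4*log(x - 1).
Then F(6) - F(3) = (-10*log(2) - 4*log(5)) - (-log(16)) = -4*log(5) - 6*log(2).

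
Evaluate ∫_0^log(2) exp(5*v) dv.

31/5

Let u = exp(v), so du = exp(v) dv. When v = 0, u = 1; when v = log(2), u = 2.
The integral becomes ∫ u**4 du from 1 to 2, with antiderivative u**5/5.
Back in v: F(v) = exp(5*v)/5.
Then F(log(2)) - F(0) = (32/5) - (1/5) = 31/5.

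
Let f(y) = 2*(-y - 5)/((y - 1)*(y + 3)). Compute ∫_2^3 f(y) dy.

log(3/20)

Factor the denominator: y**2 + 2*y - 3 = (y + 3)(y - 1).
Partial fractions: 2*(-y - 5)/((y - 1)*(y + 3)) = 1/(y + 3) - 3/(y - 1).
An antiderivative is F(y) = -3*log(y - 1) + log(y + 3).
Then F(3) - F(2) = (log(3/4)) - (log(5)) = log(3/20).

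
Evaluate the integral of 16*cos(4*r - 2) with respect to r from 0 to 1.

Let u = 4*r - 2, so du = 4 dr. When r = 0, u = -2; when r = 1, u = 2.
The integral becomes 4·∫ cos(u) du from -2 to 2, with antiderivative 4*sin(u).
Back in r: F(r) = 4*sin(4*r - 2).
Then F(1) - F(0) = (4*sin(2)) - (-4*sin(2)) = 8*sin(2).

8*sin(2)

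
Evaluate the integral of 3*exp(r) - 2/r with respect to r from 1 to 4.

-3*exp(1) - log(16) + 3*exp(4)

An antiderivative is F(r) = 3*exp(r) - 2*log(r).
Then F(4) - F(1) = (-log(16) + 3*exp(4)) - (3*exp(1)) = -3*exp(1) - log(16) + 3*exp(4).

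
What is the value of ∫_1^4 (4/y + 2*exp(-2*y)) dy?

-exp(-8) + exp(-2) + 8*log(2)

An antiderivative is F(y) = 4*log(y) - exp(-2*y).
Then F(4) - F(1) = (-exp(-8) + 8*log(2)) - (-exp(-2)) = -exp(-8) + exp(-2) + 8*log(2).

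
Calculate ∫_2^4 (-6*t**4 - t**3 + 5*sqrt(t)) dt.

-18356/15 - 20*sqrt(2)/3

By the power rule, an antiderivative is F(t) = -6*t**5/5 - t**4/4 + 10*t**(3/2)/3.
Then F(4) - F(2) = (-18992/15) - (-212/5 + 20*sqrt(2)/3) = -18356/15 - 20*sqrt(2)/3.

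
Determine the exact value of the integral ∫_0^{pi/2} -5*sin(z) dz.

-5

An antiderivative is F(z) = 5*cos(z).
Then F(pi/2) - F(0) = (0) - (5) = -5.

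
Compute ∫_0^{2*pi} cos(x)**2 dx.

Use the identity cos^2(x) = (1 + cos(2*x))/2.
An antiderivative is F(x) = x/2 + sin(2*x)/4.
Then F(2*pi) - F(0) = (pi) - (0) = pi.

pi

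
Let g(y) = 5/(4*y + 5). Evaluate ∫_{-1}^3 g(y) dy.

5*log(17)/4

An antiderivative is F(y) = 5*log(4*y + 5)/4.
Then F(3) - F(-1) = (5*log(17)/4) - (0) = 5*log(17)/4.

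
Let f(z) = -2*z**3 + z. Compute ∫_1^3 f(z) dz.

-36

By the power rule, an antiderivative is F(z) = -z**4/2 + z**2/2.
Then F(3) - F(1) = (-36) - (0) = -36.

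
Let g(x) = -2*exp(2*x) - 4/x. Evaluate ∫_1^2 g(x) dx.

An antiderivative is F(x) = -exp(2*x) - 4*log(x).
Then F(2) - F(1) = (-exp(4) - log(16)) - (-exp(2)) = -exp(4) - log(16) + exp(2).

-exp(4) - log(16) + exp(2)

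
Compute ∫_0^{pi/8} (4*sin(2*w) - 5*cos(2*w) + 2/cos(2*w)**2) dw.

3 - 9*sqrt(2)/4

An antiderivative is F(w) = -5*sin(2*w)/2 - 2*cos(2*w) + tan(2*w).
Then F(pi/8) - F(0) = (1 - 9*sqrt(2)/4) - (-2) = 3 - 9*sqrt(2)/4.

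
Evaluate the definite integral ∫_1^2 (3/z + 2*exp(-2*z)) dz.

An antiderivative is F(z) = 3*log(z) - exp(-2*z).
Then F(2) - F(1) = (-exp(-4) + 3*log(2)) - (-exp(-2)) = -exp(-4) + exp(-2) + 3*log(2).

-exp(-4) + exp(-2) + 3*log(2)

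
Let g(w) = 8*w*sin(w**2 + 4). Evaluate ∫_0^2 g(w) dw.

Let u = w**2 + 4, so du = 2*w dw. When w = 0, u = 4; when w = 2, u = 8.
The integral becomes 4·∫ sin(u) du from 4 to 8, with antiderivative -4*cos(u).
Back in w: F(w) = -4*cos(w**2 + 4).
Then F(2) - F(0) = (-4*cos(8)) - (-4*cos(4)) = 4*cos(4) - 4*cos(8).

4*cos(4) - 4*cos(8)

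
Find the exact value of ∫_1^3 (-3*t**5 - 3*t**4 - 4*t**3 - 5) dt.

-2996/5

By the power rule, an antiderivative is F(t) = -t**6/2 - 3*t**5/5 - t**4 - 5*t.
Then F(3) - F(1) = (-6063/10) - (-71/10) = -2996/5.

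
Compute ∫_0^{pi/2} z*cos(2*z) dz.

-1/2

Integrate by parts once (u = z, dv = cos(2*z) dz).
An antiderivative is F(z) = z*sin(2*z)/2 + cos(2*z)/4.
Then F(pi/2) - F(0) = (-1/4) - (1/4) = -1/2.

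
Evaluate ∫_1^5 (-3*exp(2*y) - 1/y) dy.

An antiderivative is F(y) = -3*exp(2*y)/2 - log(y).
Then F(5) - F(1) = (-3*exp(10)/2 - log(5)) - (-3*exp(2)/2) = -3*exp(10)/2 - log(5) + 3*exp(2)/2.

-3*exp(10)/2 - log(5) + 3*exp(2)/2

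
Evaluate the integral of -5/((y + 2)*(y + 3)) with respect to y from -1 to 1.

Factor the denominator: y**2 + 5*y + 6 = (y + 3)(y + 2).
Partial fractions: -5/((y + 2)*(y + 3)) = 5/(y + 3) - 5/(y + 2).
An antiderivative is F(y) = -5*log(y + 2) + 5*log(y + 3).
Then F(1) - F(-1) = (-5*log(3) + 10*log(2)) - (log(32)) = -5*log(3) + 5*log(2).

-5*log(3) + 5*log(2)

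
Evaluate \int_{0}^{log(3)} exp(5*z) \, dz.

Let u = exp(z), so du = exp(z) dz. When z = 0, u = 1; when z = log(3), u = 3.
The integral becomes ∫ u**4 du from 1 to 3, with antiderivative u**5/5.
Back in z: F(z) = exp(5*z)/5.
Then F(log(3)) - F(0) = (243/5) - (1/5) = 242/5.

242/5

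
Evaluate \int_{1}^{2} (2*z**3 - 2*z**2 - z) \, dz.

4/3

By the power rule, an antiderivative is F(z) = z**4/2 - 2*z**3/3 - z**2/2.
Then F(2) - F(1) = (2/3) - (-2/3) = 4/3.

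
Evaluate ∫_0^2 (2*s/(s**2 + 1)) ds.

log(5)

Let u = s**2 + 1, so du = 2*s ds. When s = 0, u = 1; when s = 2, u = 5.
The integral becomes ∫ 1/u du from 1 to 5, with antiderivative log(u).
Back in s: F(s) = log(s**2 + 1).
Then F(2) - F(0) = (log(5)) - (0) = log(5).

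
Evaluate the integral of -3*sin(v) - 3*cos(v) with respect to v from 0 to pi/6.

-9/2 + 3*sqrt(3)/2

An antiderivative is F(v) = -3*sin(v) + 3*cos(v).
Then F(pi/6) - F(0) = (-3/2 + 3*sqrt(3)/2) - (3) = -9/2 + 3*sqrt(3)/2.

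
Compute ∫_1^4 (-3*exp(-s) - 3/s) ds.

-6*log(2) - 3*exp(-1) + 3*exp(-4)

An antiderivative is F(s) = -3*log(s) + 3*exp(-s).
Then F(4) - F(1) = (-6*log(2) + 3*exp(-4)) - (3*exp(-1)) = -6*log(2) - 3*exp(-1) + 3*exp(-4).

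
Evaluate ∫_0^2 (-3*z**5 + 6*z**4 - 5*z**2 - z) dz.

-134/15

By the power rule, an antiderivative is F(z) = -z**6/2 + 6*z**5/5 - 5*z**3/3 - z**2/2.
Then F(2) - F(0) = (-134/15) - (0) = -134/15.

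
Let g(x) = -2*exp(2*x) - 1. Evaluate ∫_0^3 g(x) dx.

-exp(6) - 2

An antiderivative is F(x) = -exp(2*x) - x.
Then F(3) - F(0) = (-exp(6) - 3) - (-1) = -exp(6) - 2.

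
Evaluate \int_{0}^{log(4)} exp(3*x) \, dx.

21

Let u = exp(x), so du = exp(x) dx. When x = 0, u = 1; when x = log(4), u = 4.
The integral becomes ∫ u**2 du from 1 to 4, with antiderivative u**3/3.
Back in x: F(x) = exp(3*x)/3.
Then F(log(4)) - F(0) = (64/3) - (1/3) = 21.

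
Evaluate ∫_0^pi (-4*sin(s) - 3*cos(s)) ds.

An antiderivative is F(s) = -3*sin(s) + 4*cos(s).
Then F(pi) - F(0) = (-4) - (4) = -8.

-8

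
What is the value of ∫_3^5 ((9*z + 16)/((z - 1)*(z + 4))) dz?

-4*log(7) + 5*log(2) + 8*log(3)

Factor the denominator: z**2 + 3*z - 4 = (z + 4)(z - 1).
Partial fractions: (9*z + 16)/((z - 1)*(z + 4)) = 4/(z + 4) + 5/(z - 1).
An antiderivative is F(z) = 5*log(z - 1) + 4*log(z + 4).
Then F(5) - F(3) = (10*log(2) + 8*log(3)) - (5*log(2) + 4*log(7)) = -4*log(7) + 5*log(2) + 8*log(3).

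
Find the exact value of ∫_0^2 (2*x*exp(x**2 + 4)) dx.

-exp(4) + exp(8)

Let u = x**2 + 4, so du = 2*x dx. When x = 0, u = 4; when x = 2, u = 8.
The integral becomes ∫ exp(u) du from 4 to 8, with antiderivative exp(u).
Back in x: F(x) = exp(x**2 + 4).
Then F(2) - F(0) = (exp(8)) - (exp(4)) = -exp(4) + exp(8).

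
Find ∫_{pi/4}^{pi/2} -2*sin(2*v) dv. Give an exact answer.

An antiderivative is F(v) = cos(2*v).
Then F(pi/2) - F(pi/4) = (-1) - (0) = -1.

-1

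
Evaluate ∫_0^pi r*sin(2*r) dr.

-pi/2

Integrate by parts once (u = r, dv = sin(2*r) dr).
An antiderivative is F(r) = -r*cos(2*r)/2 + sin(2*r)/4.
Then F(pi) - F(0) = (-pi/2) - (0) = -pi/2.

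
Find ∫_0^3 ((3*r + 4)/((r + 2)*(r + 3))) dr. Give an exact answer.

-2*log(5) + 7*log(2)

Factor the denominator: r**2 + 5*r + 6 = (r + 3)(r + 2).
Partial fractions: (3*r + 4)/((r + 2)*(r + 3)) = 5/(r + 3) - 2/(r + 2).
An antiderivative is F(r) = -2*log(r + 2) + 5*log(r + 3).
Then F(3) - F(0) = (-2*log(5) + 5*log(2) + 5*log(3)) - (-2*log(2) + 5*log(3)) = -2*log(5) + 7*log(2).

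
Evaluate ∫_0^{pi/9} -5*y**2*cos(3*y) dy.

-5*pi/81 - 5*sqrt(3)*pi**2/486 + 5*sqrt(3)/27

Integrate by parts twice (u = y^2, dv = -5*cos(3*y) dy).
An antiderivative is F(y) = -5*y**2*sin(3*y)/3 - 10*y*cos(3*y)/9 + 10*sin(3*y)/27.
Then F(pi/9) - F(0) = (-5*pi/81 - 5*sqrt(3)*pi**2/486 + 5*sqrt(3)/27) - (0) = -5*pi/81 - 5*sqrt(3)*pi**2/486 + 5*sqrt(3)/27.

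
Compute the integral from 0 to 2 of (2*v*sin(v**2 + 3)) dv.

Let u = v**2 + 3, so du = 2*v dv. When v = 0, u = 3; when v = 2, u = 7.
The integral becomes ∫ sin(u) du from 3 to 7, with antiderivative -cos(u).
Back in v: F(v) = -cos(v**2 + 3).
Then F(2) - F(0) = (-cos(7)) - (-cos(3)) = cos(3) - cos(7).

cos(3) - cos(7)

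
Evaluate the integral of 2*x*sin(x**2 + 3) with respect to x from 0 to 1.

cos(3) - cos(4)

Let u = x**2 + 3, so du = 2*x dx. When x = 0, u = 3; when x = 1, u = 4.
The integral becomes ∫ sin(u) du from 3 to 4, with antiderivative -cos(u).
Back in x: F(x) = -cos(x**2 + 3).
Then F(1) - F(0) = (-cos(4)) - (-cos(3)) = cos(3) - cos(4).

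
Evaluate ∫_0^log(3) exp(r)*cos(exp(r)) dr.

Let u = exp(r), so du = exp(r) dr. When r = 0, u = 1; when r = log(3), u = 3.
The integral becomes ∫ cos(u) du from 1 to 3, with antiderivative sin(u).
Back in r: F(r) = sin(exp(r)).
Then F(log(3)) - F(0) = (sin(3)) - (sin(1)) = -sin(1) + sin(3).

-sin(1) + sin(3)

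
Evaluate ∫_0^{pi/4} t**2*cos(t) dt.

Integrate by parts twice (u = t^2, dv = cos(t) dt).
An antiderivative is F(t) = t**2*sin(t) + 2*t*cos(t) - 2*sin(t).
Then F(pi/4) - F(0) = (sqrt(2)*(-32 + pi**2 + 8*pi)/32) - (0) = sqrt(2)*(-32 + pi**2 + 8*pi)/32.

sqrt(2)*(-32 + pi**2 + 8*pi)/32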